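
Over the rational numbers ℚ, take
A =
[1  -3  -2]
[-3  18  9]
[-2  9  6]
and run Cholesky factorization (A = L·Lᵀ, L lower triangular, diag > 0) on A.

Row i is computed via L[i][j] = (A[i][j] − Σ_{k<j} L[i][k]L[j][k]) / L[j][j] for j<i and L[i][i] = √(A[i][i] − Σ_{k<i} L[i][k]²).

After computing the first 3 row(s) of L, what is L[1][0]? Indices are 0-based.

L[1][0] = -3

Step 1: L[0][0] = √(1) = 1.
  L[1][0] = (-3) / L[0][0] = -3.
Step 2: L[1][1] = √(9) = 3.
  L[2][0] = (-2) / L[0][0] = -2.
  L[2][1] = (3) / L[1][1] = 1.
Step 3: L[2][2] = √(1) = 1.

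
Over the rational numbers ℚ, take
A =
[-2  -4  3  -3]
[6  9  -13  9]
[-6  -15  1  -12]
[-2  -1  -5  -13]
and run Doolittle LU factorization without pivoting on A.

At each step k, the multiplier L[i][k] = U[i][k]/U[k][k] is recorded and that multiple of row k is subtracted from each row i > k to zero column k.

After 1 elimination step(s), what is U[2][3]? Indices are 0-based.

[col 0] pivot -2
  R1 -= -3*R0 → (0, -3, -4, 0)  (L[1][0] := -3)
  R2 -= 3*R0 → (0, -3, -8, -3)  (L[2][0] := 3)
  R3 -= 1*R0 → (0, 3, -8, -10)  (L[3][0] := 1)

U[2][3] = -3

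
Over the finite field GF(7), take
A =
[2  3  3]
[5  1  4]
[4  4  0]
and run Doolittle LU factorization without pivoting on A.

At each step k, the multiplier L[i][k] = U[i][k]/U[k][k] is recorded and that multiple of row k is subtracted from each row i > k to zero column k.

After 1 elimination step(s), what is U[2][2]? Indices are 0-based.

U[2][2] = 1

[col 0] pivot 2
  R1 -= 6*R0 → (0, 4, 0)  (L[1][0] := 6)
  R2 -= 2*R0 → (0, 5, 1)  (L[2][0] := 2)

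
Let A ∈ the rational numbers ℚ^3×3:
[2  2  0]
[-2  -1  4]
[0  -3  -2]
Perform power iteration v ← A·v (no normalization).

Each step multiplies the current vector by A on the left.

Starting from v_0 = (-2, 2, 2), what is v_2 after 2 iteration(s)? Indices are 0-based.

v_0 = (-2, 2, 2).
v_1 = A·v_0 = (0, 10, -10).
v_2 = A·v_1 = (20, -50, -10).

v_2 = (20, -50, -10)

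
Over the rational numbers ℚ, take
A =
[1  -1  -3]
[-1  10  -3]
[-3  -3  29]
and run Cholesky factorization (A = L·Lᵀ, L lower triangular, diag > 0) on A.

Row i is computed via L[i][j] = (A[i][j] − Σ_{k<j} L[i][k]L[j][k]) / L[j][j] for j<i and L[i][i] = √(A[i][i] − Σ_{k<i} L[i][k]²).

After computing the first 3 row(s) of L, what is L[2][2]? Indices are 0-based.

Step 1: L[0][0] = √(1) = 1.
  L[1][0] = (-1) / L[0][0] = -1.
Step 2: L[1][1] = √(9) = 3.
  L[2][0] = (-3) / L[0][0] = -3.
  L[2][1] = (-6) / L[1][1] = -2.
Step 3: L[2][2] = √(16) = 4.

L[2][2] = 4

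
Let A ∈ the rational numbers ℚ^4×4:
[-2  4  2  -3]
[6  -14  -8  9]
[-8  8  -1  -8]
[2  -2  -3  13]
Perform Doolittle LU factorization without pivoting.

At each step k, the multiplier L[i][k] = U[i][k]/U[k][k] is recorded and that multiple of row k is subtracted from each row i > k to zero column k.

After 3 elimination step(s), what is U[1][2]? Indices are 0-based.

U[1][2] = -2

k=0: U[0][0]=-2
  eliminate (1,0): mult=-3, new row 1: (0, -2, -2, 0); set L[1][0]=-3
  eliminate (2,0): mult=4, new row 2: (0, -8, -9, 4); set L[2][0]=4
  eliminate (3,0): mult=-1, new row 3: (0, 2, -1, 10); set L[3][0]=-1
k=1: U[1][1]=-2
  eliminate (2,1): mult=4, new row 2: (0, 0, -1, 4); set L[2][1]=4
  eliminate (3,1): mult=-1, new row 3: (0, 0, -3, 10); set L[3][1]=-1
k=2: U[2][2]=-1
  eliminate (3,2): mult=3, new row 3: (0, 0, 0, -2); set L[3][2]=3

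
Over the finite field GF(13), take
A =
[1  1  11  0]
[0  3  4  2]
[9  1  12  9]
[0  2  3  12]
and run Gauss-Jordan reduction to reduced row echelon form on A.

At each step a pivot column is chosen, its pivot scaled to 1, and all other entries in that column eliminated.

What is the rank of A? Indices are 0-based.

rank = 3

[1] R0 /= 1  ⇒  (1, 1, 11, 0)
     R2 -= 9·R0  ⇒  (0, 5, 4, 9)
[2] R1 /= 3  ⇒  (0, 1, 10, 5)
     R0 -= 1·R1  ⇒  (1, 0, 1, 8)
     R2 -= 5·R1  ⇒  (0, 0, 6, 10)
     R3 -= 2·R1  ⇒  (0, 0, 9, 2)
[3] R2 /= 6  ⇒  (0, 0, 1, 6)
     R0 -= 1·R2  ⇒  (1, 0, 0, 2)
     R1 -= 10·R2  ⇒  (0, 1, 0, 10)
     R3 -= 9·R2  ⇒  (0, 0, 0, 0)
column 3 empty below row 3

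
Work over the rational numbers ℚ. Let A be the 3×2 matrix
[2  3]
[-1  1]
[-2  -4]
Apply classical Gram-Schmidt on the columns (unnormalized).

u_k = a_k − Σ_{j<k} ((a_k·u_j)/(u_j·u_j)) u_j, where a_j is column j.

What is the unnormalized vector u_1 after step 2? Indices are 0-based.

u_1 = (1/9, 22/9, -10/9)

Step 1: u_0 = a_0 = (2, -1, -2).
Step 2: u_1 = a_1 − (13/9)·u_0 = (1/9, 22/9, -10/9).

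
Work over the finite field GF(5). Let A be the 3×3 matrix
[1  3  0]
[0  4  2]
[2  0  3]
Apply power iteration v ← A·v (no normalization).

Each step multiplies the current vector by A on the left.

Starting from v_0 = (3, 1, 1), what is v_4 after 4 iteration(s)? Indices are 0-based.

v_4 = (3, 4, 0)

v_0 = (3, 1, 1).
v_1 = A·v_0 = (1, 1, 4).
v_2 = A·v_1 = (4, 2, 4).
v_3 = A·v_2 = (0, 1, 0).
v_4 = A·v_3 = (3, 4, 0).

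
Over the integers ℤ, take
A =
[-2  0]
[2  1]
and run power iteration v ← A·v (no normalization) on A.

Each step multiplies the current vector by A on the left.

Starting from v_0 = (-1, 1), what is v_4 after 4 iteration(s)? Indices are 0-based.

v_0 = (-1, 1).
v_1 = A·v_0 = (2, -1).
v_2 = A·v_1 = (-4, 3).
v_3 = A·v_2 = (8, -5).
v_4 = A·v_3 = (-16, 11).

v_4 = (-16, 11)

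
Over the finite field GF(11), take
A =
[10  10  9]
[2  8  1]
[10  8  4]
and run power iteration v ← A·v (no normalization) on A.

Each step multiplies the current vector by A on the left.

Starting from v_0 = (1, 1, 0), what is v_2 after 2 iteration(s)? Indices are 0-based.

v_0 = (1, 1, 0).
v_1 = A·v_0 = (9, 10, 7).
v_2 = A·v_1 = (0, 6, 0).

v_2 = (0, 6, 0)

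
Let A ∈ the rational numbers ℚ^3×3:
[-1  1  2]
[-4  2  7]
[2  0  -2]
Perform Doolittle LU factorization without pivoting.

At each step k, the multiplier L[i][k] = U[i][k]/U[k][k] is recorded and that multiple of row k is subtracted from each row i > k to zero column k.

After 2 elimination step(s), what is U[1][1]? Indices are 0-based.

k=0: U[0][0]=-1
  eliminate (1,0): mult=4, new row 1: (0, -2, -1); set L[1][0]=4
  eliminate (2,0): mult=-2, new row 2: (0, 2, 2); set L[2][0]=-2
k=1: U[1][1]=-2
  eliminate (2,1): mult=-1, new row 2: (0, 0, 1); set L[2][1]=-1

U[1][1] = -2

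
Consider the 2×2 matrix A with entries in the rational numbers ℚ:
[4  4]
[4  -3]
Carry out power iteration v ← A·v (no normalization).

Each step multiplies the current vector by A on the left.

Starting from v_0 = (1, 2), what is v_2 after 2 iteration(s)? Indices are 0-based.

v_2 = (40, 54)

v_0 = (1, 2).
v_1 = A·v_0 = (12, -2).
v_2 = A·v_1 = (40, 54).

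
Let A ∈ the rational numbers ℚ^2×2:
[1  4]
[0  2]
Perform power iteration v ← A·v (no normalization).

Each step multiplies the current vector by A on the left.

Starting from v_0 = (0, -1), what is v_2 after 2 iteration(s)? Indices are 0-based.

v_2 = (-12, -4)

v_0 = (0, -1).
v_1 = A·v_0 = (-4, -2).
v_2 = A·v_1 = (-12, -4).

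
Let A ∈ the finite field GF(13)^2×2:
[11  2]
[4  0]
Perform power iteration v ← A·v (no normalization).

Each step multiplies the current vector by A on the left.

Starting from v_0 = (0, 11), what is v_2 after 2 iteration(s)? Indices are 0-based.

v_2 = (8, 10)

v_0 = (0, 11).
v_1 = A·v_0 = (9, 0).
v_2 = A·v_1 = (8, 10).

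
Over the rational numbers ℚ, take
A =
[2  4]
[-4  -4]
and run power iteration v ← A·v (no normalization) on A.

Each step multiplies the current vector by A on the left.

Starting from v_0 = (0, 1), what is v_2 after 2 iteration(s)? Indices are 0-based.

v_2 = (-8, 0)

v_0 = (0, 1).
v_1 = A·v_0 = (4, -4).
v_2 = A·v_1 = (-8, 0).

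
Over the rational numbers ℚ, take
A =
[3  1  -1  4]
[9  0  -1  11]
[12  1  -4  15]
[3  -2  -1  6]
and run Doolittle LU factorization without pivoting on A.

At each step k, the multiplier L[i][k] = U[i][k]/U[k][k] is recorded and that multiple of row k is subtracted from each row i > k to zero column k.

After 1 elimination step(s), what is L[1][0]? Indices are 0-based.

Step 1: pivot at (0,0) is 3.
  row1 ← row1 − (3)·row0  ⇒  L[1][0]=3, U row1=(0, -3, 2, -1)
  row2 ← row2 − (4)·row0  ⇒  L[2][0]=4, U row2=(0, -3, 0, -1)
  row3 ← row3 − (1)·row0  ⇒  L[3][0]=1, U row3=(0, -3, 0, 2)

L[1][0] = 3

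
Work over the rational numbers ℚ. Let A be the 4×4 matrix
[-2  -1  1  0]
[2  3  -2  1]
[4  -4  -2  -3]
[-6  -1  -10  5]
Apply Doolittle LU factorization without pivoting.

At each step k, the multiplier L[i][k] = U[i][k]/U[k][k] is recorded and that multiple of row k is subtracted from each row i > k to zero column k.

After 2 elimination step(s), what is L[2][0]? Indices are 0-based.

L[2][0] = -2

Step 1: pivot at (0,0) is -2.
  row1 ← row1 − (-1)·row0  ⇒  L[1][0]=-1, U row1=(0, 2, -1, 1)
  row2 ← row2 − (-2)·row0  ⇒  L[2][0]=-2, U row2=(0, -6, 0, -3)
  row3 ← row3 − (3)·row0  ⇒  L[3][0]=3, U row3=(0, 2, -13, 5)
Step 2: pivot at (1,1) is 2.
  row2 ← row2 − (-3)·row1  ⇒  L[2][1]=-3, U row2=(0, 0, -3, 0)
  row3 ← row3 − (1)·row1  ⇒  L[3][1]=1, U row3=(0, 0, -12, 4)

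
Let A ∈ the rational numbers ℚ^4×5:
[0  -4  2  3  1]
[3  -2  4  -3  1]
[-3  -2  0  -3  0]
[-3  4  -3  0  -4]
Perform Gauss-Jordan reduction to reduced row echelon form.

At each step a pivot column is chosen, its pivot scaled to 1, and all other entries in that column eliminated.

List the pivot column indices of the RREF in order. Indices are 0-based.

pivot columns: 0, 1, 2, 3

[1] R0 <-> R1
[1] R0 /= 3  ⇒  (1, -2/3, 4/3, -1, 1/3)
     R2 -= -3·R0  ⇒  (0, -4, 4, -6, 1)
     R3 -= -3·R0  ⇒  (0, 2, 1, -3, -3)
[2] R1 /= -4  ⇒  (0, 1, -1/2, -3/4, -1/4)
     R0 -= -2/3·R1  ⇒  (1, 0, 1, -3/2, 1/6)
     R2 -= -4·R1  ⇒  (0, 0, 2, -9, 0)
     R3 -= 2·R1  ⇒  (0, 0, 2, -3/2, -5/2)
[3] R2 /= 2  ⇒  (0, 0, 1, -9/2, 0)
     R0 -= 1·R2  ⇒  (1, 0, 0, 3, 1/6)
     R1 -= -1/2·R2  ⇒  (0, 1, 0, -3, -1/4)
     R3 -= 2·R2  ⇒  (0, 0, 0, 15/2, -5/2)
[4] R3 /= 15/2  ⇒  (0, 0, 0, 1, -1/3)
     R0 -= 3·R3  ⇒  (1, 0, 0, 0, 7/6)
     R1 -= -3·R3  ⇒  (0, 1, 0, 0, -5/4)
     R2 -= -9/2·R3  ⇒  (0, 0, 1, 0, -3/2)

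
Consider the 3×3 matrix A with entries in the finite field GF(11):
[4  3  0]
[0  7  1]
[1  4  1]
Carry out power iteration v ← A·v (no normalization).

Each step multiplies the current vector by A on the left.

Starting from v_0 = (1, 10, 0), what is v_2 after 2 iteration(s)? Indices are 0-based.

v_2 = (5, 3, 3)

v_0 = (1, 10, 0).
v_1 = A·v_0 = (1, 4, 8).
v_2 = A·v_1 = (5, 3, 3).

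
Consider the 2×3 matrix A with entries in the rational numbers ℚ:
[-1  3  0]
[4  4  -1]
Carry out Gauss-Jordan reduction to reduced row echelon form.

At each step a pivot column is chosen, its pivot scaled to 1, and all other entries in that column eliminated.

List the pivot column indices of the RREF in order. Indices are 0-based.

[1] R0 /= -1  ⇒  (1, -3, 0)
     R1 -= 4·R0  ⇒  (0, 16, -1)
[2] R1 /= 16  ⇒  (0, 1, -1/16)
     R0 -= -3·R1  ⇒  (1, 0, -3/16)

pivot columns: 0, 1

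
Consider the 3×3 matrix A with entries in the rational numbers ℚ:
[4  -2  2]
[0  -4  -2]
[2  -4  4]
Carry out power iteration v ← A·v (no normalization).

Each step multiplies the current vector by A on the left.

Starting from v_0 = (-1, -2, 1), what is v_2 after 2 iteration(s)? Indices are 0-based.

v_0 = (-1, -2, 1).
v_1 = A·v_0 = (2, 6, 10).
v_2 = A·v_1 = (16, -44, 20).

v_2 = (16, -44, 20)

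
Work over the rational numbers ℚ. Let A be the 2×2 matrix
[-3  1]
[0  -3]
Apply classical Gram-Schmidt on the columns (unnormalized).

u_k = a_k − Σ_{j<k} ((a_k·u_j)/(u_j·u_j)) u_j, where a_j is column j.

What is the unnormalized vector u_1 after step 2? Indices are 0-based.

u_1 = (0, -3)

Step 1: u_0 = a_0 = (-3, 0).
Step 2: u_1 = a_1 − (-1/3)·u_0 = (0, -3).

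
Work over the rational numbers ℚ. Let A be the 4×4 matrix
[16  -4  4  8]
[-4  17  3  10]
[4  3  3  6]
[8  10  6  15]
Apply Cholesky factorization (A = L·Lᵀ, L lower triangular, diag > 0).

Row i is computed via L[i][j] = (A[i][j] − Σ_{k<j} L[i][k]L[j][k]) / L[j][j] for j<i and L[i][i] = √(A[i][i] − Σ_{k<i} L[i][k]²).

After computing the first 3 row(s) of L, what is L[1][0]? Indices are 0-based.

L[1][0] = -1

Step 1: L[0][0] = √(16) = 4.
  L[1][0] = (-4) / L[0][0] = -1.
Step 2: L[1][1] = √(16) = 4.
  L[2][0] = (4) / L[0][0] = 1.
  L[2][1] = (4) / L[1][1] = 1.
Step 3: L[2][2] = √(1) = 1.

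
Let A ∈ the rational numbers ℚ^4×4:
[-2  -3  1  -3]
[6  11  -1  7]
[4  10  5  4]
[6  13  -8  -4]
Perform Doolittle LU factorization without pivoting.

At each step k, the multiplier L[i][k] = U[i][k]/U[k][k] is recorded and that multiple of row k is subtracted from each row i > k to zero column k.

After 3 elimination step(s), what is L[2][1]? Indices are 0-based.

k=0: U[0][0]=-2
  eliminate (1,0): mult=-3, new row 1: (0, 2, 2, -2); set L[1][0]=-3
  eliminate (2,0): mult=-2, new row 2: (0, 4, 7, -2); set L[2][0]=-2
  eliminate (3,0): mult=-3, new row 3: (0, 4, -5, -13); set L[3][0]=-3
k=1: U[1][1]=2
  eliminate (2,1): mult=2, new row 2: (0, 0, 3, 2); set L[2][1]=2
  eliminate (3,1): mult=2, new row 3: (0, 0, -9, -9); set L[3][1]=2
k=2: U[2][2]=3
  eliminate (3,2): mult=-3, new row 3: (0, 0, 0, -3); set L[3][2]=-3

L[2][1] = 2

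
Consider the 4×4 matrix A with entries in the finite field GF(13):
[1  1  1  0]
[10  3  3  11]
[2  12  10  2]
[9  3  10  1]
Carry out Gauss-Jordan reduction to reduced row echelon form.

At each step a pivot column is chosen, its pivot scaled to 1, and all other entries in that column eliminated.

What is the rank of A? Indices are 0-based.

[1] R0 /= 1  ⇒  (1, 1, 1, 0)
     R1 -= 10·R0  ⇒  (0, 6, 6, 11)
     R2 -= 2·R0  ⇒  (0, 10, 8, 2)
     R3 -= 9·R0  ⇒  (0, 7, 1, 1)
[2] R1 /= 6  ⇒  (0, 1, 1, 4)
     R0 -= 1·R1  ⇒  (1, 0, 0, 9)
     R2 -= 10·R1  ⇒  (0, 0, 11, 1)
     R3 -= 7·R1  ⇒  (0, 0, 7, 12)
[3] R2 /= 11  ⇒  (0, 0, 1, 6)
     R1 -= 1·R2  ⇒  (0, 1, 0, 11)
     R3 -= 7·R2  ⇒  (0, 0, 0, 9)
[4] R3 /= 9  ⇒  (0, 0, 0, 1)
     R0 -= 9·R3  ⇒  (1, 0, 0, 0)
     R1 -= 11·R3  ⇒  (0, 1, 0, 0)
     R2 -= 6·R3  ⇒  (0, 0, 1, 0)

rank = 4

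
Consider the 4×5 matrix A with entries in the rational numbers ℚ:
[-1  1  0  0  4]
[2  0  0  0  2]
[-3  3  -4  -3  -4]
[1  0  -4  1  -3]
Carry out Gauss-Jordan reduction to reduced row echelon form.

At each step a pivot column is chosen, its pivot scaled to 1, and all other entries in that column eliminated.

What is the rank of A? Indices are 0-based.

rank = 4

[1] R0 /= -1  ⇒  (1, -1, 0, 0, -4)
     R1 -= 2·R0  ⇒  (0, 2, 0, 0, 10)
     R2 -= -3·R0  ⇒  (0, 0, -4, -3, -16)
     R3 -= 1·R0  ⇒  (0, 1, -4, 1, 1)
[2] R1 /= 2  ⇒  (0, 1, 0, 0, 5)
     R0 -= -1·R1  ⇒  (1, 0, 0, 0, 1)
     R3 -= 1·R1  ⇒  (0, 0, -4, 1, -4)
[3] R2 /= -4  ⇒  (0, 0, 1, 3/4, 4)
     R3 -= -4·R2  ⇒  (0, 0, 0, 4, 12)
[4] R3 /= 4  ⇒  (0, 0, 0, 1, 3)
     R2 -= 3/4·R3  ⇒  (0, 0, 1, 0, 7/4)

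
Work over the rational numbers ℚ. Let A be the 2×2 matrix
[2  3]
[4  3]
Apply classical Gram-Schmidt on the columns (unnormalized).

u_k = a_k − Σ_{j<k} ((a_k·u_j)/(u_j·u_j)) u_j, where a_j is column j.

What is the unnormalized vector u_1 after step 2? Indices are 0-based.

u_1 = (6/5, -3/5)

Step 1: u_0 = a_0 = (2, 4).
Step 2: u_1 = a_1 − (9/10)·u_0 = (6/5, -3/5).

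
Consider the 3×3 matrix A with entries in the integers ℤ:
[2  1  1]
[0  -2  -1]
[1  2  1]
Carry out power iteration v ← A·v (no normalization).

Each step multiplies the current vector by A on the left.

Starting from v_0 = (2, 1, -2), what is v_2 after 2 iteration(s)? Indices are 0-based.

v_2 = (8, -2, 5)

v_0 = (2, 1, -2).
v_1 = A·v_0 = (3, 0, 2).
v_2 = A·v_1 = (8, -2, 5).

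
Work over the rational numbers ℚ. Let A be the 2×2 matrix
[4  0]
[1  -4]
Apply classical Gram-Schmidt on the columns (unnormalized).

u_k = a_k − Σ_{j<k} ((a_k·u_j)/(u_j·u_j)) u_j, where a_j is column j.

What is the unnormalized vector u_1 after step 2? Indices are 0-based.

u_1 = (16/17, -64/17)

Step 1: u_0 = a_0 = (4, 1).
Step 2: u_1 = a_1 − (-4/17)·u_0 = (16/17, -64/17).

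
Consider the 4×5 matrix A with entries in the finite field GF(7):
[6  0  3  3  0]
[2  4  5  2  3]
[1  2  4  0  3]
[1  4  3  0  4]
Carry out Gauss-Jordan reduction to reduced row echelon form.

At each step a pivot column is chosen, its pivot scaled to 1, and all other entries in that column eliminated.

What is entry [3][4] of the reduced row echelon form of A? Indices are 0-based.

M[3][4] = 6

step 1: normalize row 0 (÷6) = (1, 0, 4, 4, 0)
  row 1: subtract 2×row0 = (0, 4, 4, 1, 3)
  row 2: subtract 1×row0 = (0, 2, 0, 3, 3)
  row 3: subtract 1×row0 = (0, 4, 6, 3, 4)
step 2: normalize row 1 (÷4) = (0, 1, 1, 2, 6)
  row 2: subtract 2×row1 = (0, 0, 5, 6, 5)
  row 3: subtract 4×row1 = (0, 0, 2, 2, 1)
step 3: normalize row 2 (÷5) = (0, 0, 1, 4, 1)
  row 0: subtract 4×row2 = (1, 0, 0, 2, 3)
  row 1: subtract 1×row2 = (0, 1, 0, 5, 5)
  row 3: subtract 2×row2 = (0, 0, 0, 1, 6)
step 4: normalize row 3 (÷1) = (0, 0, 0, 1, 6)
  row 0: subtract 2×row3 = (1, 0, 0, 0, 5)
  row 1: subtract 5×row3 = (0, 1, 0, 0, 3)
  row 2: subtract 4×row3 = (0, 0, 1, 0, 5)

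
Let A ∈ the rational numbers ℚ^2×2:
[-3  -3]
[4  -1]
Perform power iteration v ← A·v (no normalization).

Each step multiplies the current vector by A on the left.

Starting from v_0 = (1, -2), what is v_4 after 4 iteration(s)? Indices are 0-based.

v_0 = (1, -2).
v_1 = A·v_0 = (3, 6).
v_2 = A·v_1 = (-27, 6).
v_3 = A·v_2 = (63, -114).
v_4 = A·v_3 = (153, 366).

v_4 = (153, 366)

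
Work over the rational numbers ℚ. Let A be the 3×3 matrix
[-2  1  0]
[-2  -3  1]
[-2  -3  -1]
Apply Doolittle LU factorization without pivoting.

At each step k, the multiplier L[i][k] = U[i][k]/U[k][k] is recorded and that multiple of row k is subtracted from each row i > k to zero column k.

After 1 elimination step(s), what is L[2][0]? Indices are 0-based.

Step 1: pivot at (0,0) is -2.
  row1 ← row1 − (1)·row0  ⇒  L[1][0]=1, U row1=(0, -4, 1)
  row2 ← row2 − (1)·row0  ⇒  L[2][0]=1, U row2=(0, -4, -1)

L[2][0] = 1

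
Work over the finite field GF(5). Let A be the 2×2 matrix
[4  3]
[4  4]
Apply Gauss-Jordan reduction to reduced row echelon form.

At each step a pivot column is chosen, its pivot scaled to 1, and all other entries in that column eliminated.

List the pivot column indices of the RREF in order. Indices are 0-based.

step 1: normalize row 0 (÷4) = (1, 2)
  row 1: subtract 4×row0 = (0, 1)
step 2: normalize row 1 (÷1) = (0, 1)
  row 0: subtract 2×row1 = (1, 0)

pivot columns: 0, 1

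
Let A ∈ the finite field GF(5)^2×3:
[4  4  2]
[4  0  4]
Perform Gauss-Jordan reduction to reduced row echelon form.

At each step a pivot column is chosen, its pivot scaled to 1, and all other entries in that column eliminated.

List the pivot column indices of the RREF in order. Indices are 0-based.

pivot columns: 0, 1

pivot(0,0)=4: scale R0 → (1, 1, 3)
  clear (1,0): R1 −= (4)R0 → (0, 1, 2)
pivot(1,1)=1: scale R1 → (0, 1, 2)
  clear (0,1): R0 −= (1)R1 → (1, 0, 1)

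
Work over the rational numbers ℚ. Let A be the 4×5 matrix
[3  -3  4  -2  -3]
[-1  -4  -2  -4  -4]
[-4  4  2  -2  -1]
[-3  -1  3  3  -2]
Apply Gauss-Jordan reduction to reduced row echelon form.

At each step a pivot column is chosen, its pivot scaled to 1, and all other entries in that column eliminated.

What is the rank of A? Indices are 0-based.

pivot(0,0)=3: scale R0 → (1, -1, 4/3, -2/3, -1)
  clear (1,0): R1 −= (-1)R0 → (0, -5, -2/3, -14/3, -5)
  clear (2,0): R2 −= (-4)R0 → (0, 0, 22/3, -14/3, -5)
  clear (3,0): R3 −= (-3)R0 → (0, -4, 7, 1, -5)
pivot(1,1)=-5: scale R1 → (0, 1, 2/15, 14/15, 1)
  clear (0,1): R0 −= (-1)R1 → (1, 0, 22/15, 4/15, 0)
  clear (3,1): R3 −= (-4)R1 → (0, 0, 113/15, 71/15, -1)
pivot(2,2)=22/3: scale R2 → (0, 0, 1, -7/11, -15/22)
  clear (0,2): R0 −= (22/15)R2 → (1, 0, 0, 6/5, 1)
  clear (1,2): R1 −= (2/15)R2 → (0, 1, 0, 56/55, 12/11)
  clear (3,2): R3 −= (113/15)R2 → (0, 0, 0, 524/55, 91/22)
pivot(3,3)=524/55: scale R3 → (0, 0, 0, 1, 455/1048)
  clear (0,3): R0 −= (6/5)R3 → (1, 0, 0, 0, 251/524)
  clear (1,3): R1 −= (56/55)R3 → (0, 1, 0, 0, 85/131)
  clear (2,3): R2 −= (-7/11)R3 → (0, 0, 1, 0, -425/1048)

rank = 4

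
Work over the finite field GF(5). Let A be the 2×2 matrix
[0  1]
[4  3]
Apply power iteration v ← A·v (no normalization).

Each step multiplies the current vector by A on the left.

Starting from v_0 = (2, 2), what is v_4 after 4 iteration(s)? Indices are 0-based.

v_4 = (1, 3)

v_0 = (2, 2).
v_1 = A·v_0 = (2, 4).
v_2 = A·v_1 = (4, 0).
v_3 = A·v_2 = (0, 1).
v_4 = A·v_3 = (1, 3).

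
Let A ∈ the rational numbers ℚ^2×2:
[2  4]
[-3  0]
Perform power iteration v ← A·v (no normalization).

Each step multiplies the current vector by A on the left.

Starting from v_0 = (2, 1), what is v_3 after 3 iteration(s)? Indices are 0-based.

v_0 = (2, 1).
v_1 = A·v_0 = (8, -6).
v_2 = A·v_1 = (-8, -24).
v_3 = A·v_2 = (-112, 24).

v_3 = (-112, 24)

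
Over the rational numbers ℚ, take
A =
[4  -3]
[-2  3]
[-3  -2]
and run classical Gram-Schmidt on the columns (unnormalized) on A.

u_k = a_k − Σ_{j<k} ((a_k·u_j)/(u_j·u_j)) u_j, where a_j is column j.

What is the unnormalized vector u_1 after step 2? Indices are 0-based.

u_1 = (-39/29, 63/29, -94/29)

Step 1: u_0 = a_0 = (4, -2, -3).
Step 2: u_1 = a_1 − (-12/29)·u_0 = (-39/29, 63/29, -94/29).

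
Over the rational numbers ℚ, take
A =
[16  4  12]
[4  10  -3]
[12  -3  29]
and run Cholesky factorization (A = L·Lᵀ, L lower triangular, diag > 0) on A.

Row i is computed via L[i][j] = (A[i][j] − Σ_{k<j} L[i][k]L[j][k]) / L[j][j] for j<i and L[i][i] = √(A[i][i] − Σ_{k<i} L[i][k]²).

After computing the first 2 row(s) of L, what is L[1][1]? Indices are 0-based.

L[1][1] = 3

Step 1: L[0][0] = √(16) = 4.
  L[1][0] = (4) / L[0][0] = 1.
Step 2: L[1][1] = √(9) = 3.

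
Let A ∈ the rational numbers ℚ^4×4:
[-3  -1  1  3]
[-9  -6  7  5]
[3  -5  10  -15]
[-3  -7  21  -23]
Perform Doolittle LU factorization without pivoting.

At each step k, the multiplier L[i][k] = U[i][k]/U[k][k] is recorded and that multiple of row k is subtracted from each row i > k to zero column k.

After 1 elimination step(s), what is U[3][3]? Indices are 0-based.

U[3][3] = -26

Step 1: pivot at (0,0) is -3.
  row1 ← row1 − (3)·row0  ⇒  L[1][0]=3, U row1=(0, -3, 4, -4)
  row2 ← row2 − (-1)·row0  ⇒  L[2][0]=-1, U row2=(0, -6, 11, -12)
  row3 ← row3 − (1)·row0  ⇒  L[3][0]=1, U row3=(0, -6, 20, -26)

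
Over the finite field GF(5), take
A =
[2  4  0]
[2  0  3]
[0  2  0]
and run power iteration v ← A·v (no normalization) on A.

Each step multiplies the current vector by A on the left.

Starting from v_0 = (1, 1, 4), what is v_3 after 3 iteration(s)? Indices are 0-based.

v_0 = (1, 1, 4).
v_1 = A·v_0 = (1, 4, 2).
v_2 = A·v_1 = (3, 3, 3).
v_3 = A·v_2 = (3, 0, 1).

v_3 = (3, 0, 1)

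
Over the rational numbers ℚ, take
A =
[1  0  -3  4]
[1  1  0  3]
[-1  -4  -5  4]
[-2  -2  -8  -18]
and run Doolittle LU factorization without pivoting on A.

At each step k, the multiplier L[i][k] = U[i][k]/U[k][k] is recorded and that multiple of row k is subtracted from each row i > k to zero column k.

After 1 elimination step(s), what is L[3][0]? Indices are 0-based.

[col 0] pivot 1
  R1 -= 1*R0 → (0, 1, 3, -1)  (L[1][0] := 1)
  R2 -= -1*R0 → (0, -4, -8, 8)  (L[2][0] := -1)
  R3 -= -2*R0 → (0, -2, -14, -10)  (L[3][0] := -2)

L[3][0] = -2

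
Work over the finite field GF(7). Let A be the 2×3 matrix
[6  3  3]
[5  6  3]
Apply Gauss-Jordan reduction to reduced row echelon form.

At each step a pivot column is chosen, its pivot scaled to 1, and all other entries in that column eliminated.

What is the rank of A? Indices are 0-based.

rank = 2

pivot(0,0)=6: scale R0 → (1, 4, 4)
  clear (1,0): R1 −= (5)R0 → (0, 0, 4)
col 1: no nonzero at/below row 1; advance.
pivot(1,2)=4: scale R1 → (0, 0, 1)
  clear (0,2): R0 −= (4)R1 → (1, 4, 0)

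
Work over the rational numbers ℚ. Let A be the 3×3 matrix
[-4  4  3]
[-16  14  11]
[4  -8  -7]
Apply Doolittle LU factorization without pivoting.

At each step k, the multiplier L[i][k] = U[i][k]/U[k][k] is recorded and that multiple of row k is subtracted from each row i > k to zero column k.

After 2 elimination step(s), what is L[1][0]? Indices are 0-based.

L[1][0] = 4

Step 1: pivot at (0,0) is -4.
  row1 ← row1 − (4)·row0  ⇒  L[1][0]=4, U row1=(0, -2, -1)
  row2 ← row2 − (-1)·row0  ⇒  L[2][0]=-1, U row2=(0, -4, -4)
Step 2: pivot at (1,1) is -2.
  row2 ← row2 − (2)·row1  ⇒  L[2][1]=2, U row2=(0, 0, -2)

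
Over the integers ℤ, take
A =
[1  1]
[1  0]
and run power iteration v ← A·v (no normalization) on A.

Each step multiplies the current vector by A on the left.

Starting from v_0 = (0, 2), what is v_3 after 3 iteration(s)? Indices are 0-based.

v_3 = (4, 2)

v_0 = (0, 2).
v_1 = A·v_0 = (2, 0).
v_2 = A·v_1 = (2, 2).
v_3 = A·v_2 = (4, 2).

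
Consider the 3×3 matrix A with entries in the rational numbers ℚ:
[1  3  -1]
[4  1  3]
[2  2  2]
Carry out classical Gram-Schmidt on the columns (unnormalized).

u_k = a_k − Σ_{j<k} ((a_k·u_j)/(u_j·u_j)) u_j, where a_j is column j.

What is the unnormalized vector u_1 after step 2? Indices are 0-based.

u_1 = (52/21, -23/21, 20/21)

Step 1: u_0 = a_0 = (1, 4, 2).
Step 2: u_1 = a_1 − (11/21)·u_0 = (52/21, -23/21, 20/21).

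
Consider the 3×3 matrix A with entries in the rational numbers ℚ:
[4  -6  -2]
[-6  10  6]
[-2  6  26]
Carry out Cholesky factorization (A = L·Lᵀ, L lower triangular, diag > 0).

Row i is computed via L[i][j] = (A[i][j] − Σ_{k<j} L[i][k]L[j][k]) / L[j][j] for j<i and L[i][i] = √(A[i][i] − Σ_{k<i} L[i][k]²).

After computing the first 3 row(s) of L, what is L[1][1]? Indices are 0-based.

L[1][1] = 1

Step 1: L[0][0] = √(4) = 2.
  L[1][0] = (-6) / L[0][0] = -3.
Step 2: L[1][1] = √(1) = 1.
  L[2][0] = (-2) / L[0][0] = -1.
  L[2][1] = (3) / L[1][1] = 3.
Step 3: L[2][2] = √(16) = 4.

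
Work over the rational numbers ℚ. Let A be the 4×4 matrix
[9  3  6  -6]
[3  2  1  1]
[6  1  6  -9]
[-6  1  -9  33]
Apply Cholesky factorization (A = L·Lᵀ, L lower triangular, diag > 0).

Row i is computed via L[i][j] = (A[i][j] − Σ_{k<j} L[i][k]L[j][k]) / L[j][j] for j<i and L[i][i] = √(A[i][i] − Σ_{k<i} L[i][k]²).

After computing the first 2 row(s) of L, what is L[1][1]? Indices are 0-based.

L[1][1] = 1

Step 1: L[0][0] = √(9) = 3.
  L[1][0] = (3) / L[0][0] = 1.
Step 2: L[1][1] = √(1) = 1.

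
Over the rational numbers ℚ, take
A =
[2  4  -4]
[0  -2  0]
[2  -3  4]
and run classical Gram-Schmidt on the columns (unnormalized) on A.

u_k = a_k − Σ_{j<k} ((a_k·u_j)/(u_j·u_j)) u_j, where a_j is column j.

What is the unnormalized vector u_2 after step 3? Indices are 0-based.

Step 1: u_0 = a_0 = (2, 0, 2).
Step 2: u_1 = a_1 − (1/4)·u_0 = (7/2, -2, -7/2).
Step 3: u_2 = a_2 − (0)·u_0 − (-56/57)·u_1 = (-32/57, -112/57, 32/57).

u_2 = (-32/57, -112/57, 32/57)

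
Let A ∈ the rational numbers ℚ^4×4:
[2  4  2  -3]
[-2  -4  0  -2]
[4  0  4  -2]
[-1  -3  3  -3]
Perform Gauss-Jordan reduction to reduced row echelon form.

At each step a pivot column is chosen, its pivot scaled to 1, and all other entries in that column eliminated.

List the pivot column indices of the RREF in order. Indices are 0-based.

pivot columns: 0, 1, 2, 3

pivot(0,0)=2: scale R0 → (1, 2, 1, -3/2)
  clear (1,0): R1 −= (-2)R0 → (0, 0, 2, -5)
  clear (2,0): R2 −= (4)R0 → (0, -8, 0, 4)
  clear (3,0): R3 −= (-1)R0 → (0, -1, 4, -9/2)
pivot(1,1): swap R1↔R2
pivot(1,1)=-8: scale R1 → (0, 1, 0, -1/2)
  clear (0,1): R0 −= (2)R1 → (1, 0, 1, -1/2)
  clear (3,1): R3 −= (-1)R1 → (0, 0, 4, -5)
pivot(2,2)=2: scale R2 → (0, 0, 1, -5/2)
  clear (0,2): R0 −= (1)R2 → (1, 0, 0, 2)
  clear (3,2): R3 −= (4)R2 → (0, 0, 0, 5)
pivot(3,3)=5: scale R3 → (0, 0, 0, 1)
  clear (0,3): R0 −= (2)R3 → (1, 0, 0, 0)
  clear (1,3): R1 −= (-1/2)R3 → (0, 1, 0, 0)
  clear (2,3): R2 −= (-5/2)R3 → (0, 0, 1, 0)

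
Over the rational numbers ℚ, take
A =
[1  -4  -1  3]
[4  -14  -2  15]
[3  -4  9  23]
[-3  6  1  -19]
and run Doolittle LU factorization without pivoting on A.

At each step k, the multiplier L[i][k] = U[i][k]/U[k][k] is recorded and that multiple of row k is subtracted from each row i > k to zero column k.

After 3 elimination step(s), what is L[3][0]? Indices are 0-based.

L[3][0] = -3

k=0: U[0][0]=1
  eliminate (1,0): mult=4, new row 1: (0, 2, 2, 3); set L[1][0]=4
  eliminate (2,0): mult=3, new row 2: (0, 8, 12, 14); set L[2][0]=3
  eliminate (3,0): mult=-3, new row 3: (0, -6, -2, -10); set L[3][0]=-3
k=1: U[1][1]=2
  eliminate (2,1): mult=4, new row 2: (0, 0, 4, 2); set L[2][1]=4
  eliminate (3,1): mult=-3, new row 3: (0, 0, 4, -1); set L[3][1]=-3
k=2: U[2][2]=4
  eliminate (3,2): mult=1, new row 3: (0, 0, 0, -3); set L[3][2]=1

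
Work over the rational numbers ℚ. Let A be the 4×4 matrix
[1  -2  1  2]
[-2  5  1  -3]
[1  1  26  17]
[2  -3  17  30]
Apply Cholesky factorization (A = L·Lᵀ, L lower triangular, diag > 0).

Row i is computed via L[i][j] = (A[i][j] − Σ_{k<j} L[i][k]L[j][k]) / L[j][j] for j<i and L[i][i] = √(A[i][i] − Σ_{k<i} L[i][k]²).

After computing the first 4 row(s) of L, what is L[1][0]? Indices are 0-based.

Step 1: L[0][0] = √(1) = 1.
  L[1][0] = (-2) / L[0][0] = -2.
Step 2: L[1][1] = √(1) = 1.
  L[2][0] = (1) / L[0][0] = 1.
  L[2][1] = (3) / L[1][1] = 3.
Step 3: L[2][2] = √(16) = 4.
  L[3][0] = (2) / L[0][0] = 2.
  L[3][1] = (1) / L[1][1] = 1.
  L[3][2] = (12) / L[2][2] = 3.
Step 4: L[3][3] = √(16) = 4.

L[1][0] = -2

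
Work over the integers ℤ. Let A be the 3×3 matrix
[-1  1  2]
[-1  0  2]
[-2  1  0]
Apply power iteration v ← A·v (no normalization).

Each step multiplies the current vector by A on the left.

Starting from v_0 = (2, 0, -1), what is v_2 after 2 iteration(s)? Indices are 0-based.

v_0 = (2, 0, -1).
v_1 = A·v_0 = (-4, -4, -4).
v_2 = A·v_1 = (-8, -4, 4).

v_2 = (-8, -4, 4)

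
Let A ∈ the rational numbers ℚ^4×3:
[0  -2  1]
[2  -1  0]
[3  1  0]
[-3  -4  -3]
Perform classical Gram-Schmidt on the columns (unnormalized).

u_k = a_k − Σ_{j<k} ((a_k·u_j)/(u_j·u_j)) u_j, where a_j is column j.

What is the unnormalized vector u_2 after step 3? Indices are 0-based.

Step 1: u_0 = a_0 = (0, 2, 3, -3).
Step 2: u_1 = a_1 − (13/22)·u_0 = (-2, -24/11, -17/22, -49/22).
Step 3: u_2 = a_2 − (9/22)·u_0 − (103/315)·u_1 = (521/315, -11/105, -307/315, -47/45).

u_2 = (521/315, -11/105, -307/315, -47/45)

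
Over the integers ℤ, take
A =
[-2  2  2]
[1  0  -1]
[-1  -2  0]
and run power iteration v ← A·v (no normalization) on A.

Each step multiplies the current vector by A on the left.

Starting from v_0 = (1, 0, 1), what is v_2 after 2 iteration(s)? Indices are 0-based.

v_2 = (-2, 1, 0)

v_0 = (1, 0, 1).
v_1 = A·v_0 = (0, 0, -1).
v_2 = A·v_1 = (-2, 1, 0).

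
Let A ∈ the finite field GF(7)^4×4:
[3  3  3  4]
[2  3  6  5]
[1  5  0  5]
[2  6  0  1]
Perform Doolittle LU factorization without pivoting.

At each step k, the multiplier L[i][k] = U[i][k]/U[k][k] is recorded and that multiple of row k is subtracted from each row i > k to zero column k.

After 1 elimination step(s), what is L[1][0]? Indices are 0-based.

Step 1: pivot at (0,0) is 3.
  row1 ← row1 − (3)·row0  ⇒  L[1][0]=3, U row1=(0, 1, 4, 0)
  row2 ← row2 − (5)·row0  ⇒  L[2][0]=5, U row2=(0, 4, 6, 6)
  row3 ← row3 − (3)·row0  ⇒  L[3][0]=3, U row3=(0, 4, 5, 3)

L[1][0] = 3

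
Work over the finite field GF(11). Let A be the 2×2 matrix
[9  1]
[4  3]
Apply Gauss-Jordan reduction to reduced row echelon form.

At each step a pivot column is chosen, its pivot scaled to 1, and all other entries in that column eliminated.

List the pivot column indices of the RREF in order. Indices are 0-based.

[1] R0 /= 9  ⇒  (1, 5)
     R1 -= 4·R0  ⇒  (0, 5)
[2] R1 /= 5  ⇒  (0, 1)
     R0 -= 5·R1  ⇒  (1, 0)

pivot columns: 0, 1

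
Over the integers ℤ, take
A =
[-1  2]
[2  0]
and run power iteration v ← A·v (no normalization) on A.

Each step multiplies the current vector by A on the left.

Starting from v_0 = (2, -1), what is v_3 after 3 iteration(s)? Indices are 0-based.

v_3 = (-28, 24)

v_0 = (2, -1).
v_1 = A·v_0 = (-4, 4).
v_2 = A·v_1 = (12, -8).
v_3 = A·v_2 = (-28, 24).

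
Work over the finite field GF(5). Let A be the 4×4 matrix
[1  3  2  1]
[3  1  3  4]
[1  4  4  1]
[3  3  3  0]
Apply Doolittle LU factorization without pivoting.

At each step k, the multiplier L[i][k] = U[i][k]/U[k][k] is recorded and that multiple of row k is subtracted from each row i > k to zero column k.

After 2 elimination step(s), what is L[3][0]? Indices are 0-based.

[col 0] pivot 1
  R1 -= 3*R0 → (0, 2, 2, 1)  (L[1][0] := 3)
  R2 -= 1*R0 → (0, 1, 2, 0)  (L[2][0] := 1)
  R3 -= 3*R0 → (0, 4, 2, 2)  (L[3][0] := 3)
[col 1] pivot 2
  R2 -= 3*R1 → (0, 0, 1, 2)  (L[2][1] := 3)
  R3 -= 2*R1 → (0, 0, 3, 0)  (L[3][1] := 2)

L[3][0] = 3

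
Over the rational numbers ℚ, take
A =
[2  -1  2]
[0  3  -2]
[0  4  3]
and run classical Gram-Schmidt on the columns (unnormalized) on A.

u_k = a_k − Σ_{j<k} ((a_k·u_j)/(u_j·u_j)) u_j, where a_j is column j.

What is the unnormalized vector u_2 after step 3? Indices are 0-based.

Step 1: u_0 = a_0 = (2, 0, 0).
Step 2: u_1 = a_1 − (-1/2)·u_0 = (0, 3, 4).
Step 3: u_2 = a_2 − (1)·u_0 − (6/25)·u_1 = (0, -68/25, 51/25).

u_2 = (0, -68/25, 51/25)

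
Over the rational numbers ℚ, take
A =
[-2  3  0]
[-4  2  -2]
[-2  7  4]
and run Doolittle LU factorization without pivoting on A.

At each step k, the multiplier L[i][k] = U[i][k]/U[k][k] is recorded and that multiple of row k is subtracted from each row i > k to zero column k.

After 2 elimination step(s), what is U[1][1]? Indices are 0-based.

U[1][1] = -4

[col 0] pivot -2
  R1 -= 2*R0 → (0, -4, -2)  (L[1][0] := 2)
  R2 -= 1*R0 → (0, 4, 4)  (L[2][0] := 1)
[col 1] pivot -4
  R2 -= -1*R1 → (0, 0, 2)  (L[2][1] := -1)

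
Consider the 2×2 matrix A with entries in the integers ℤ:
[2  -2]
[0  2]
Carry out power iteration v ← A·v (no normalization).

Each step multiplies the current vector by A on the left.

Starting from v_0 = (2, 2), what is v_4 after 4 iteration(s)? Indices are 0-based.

v_4 = (-96, 32)

v_0 = (2, 2).
v_1 = A·v_0 = (0, 4).
v_2 = A·v_1 = (-8, 8).
v_3 = A·v_2 = (-32, 16).
v_4 = A·v_3 = (-96, 32).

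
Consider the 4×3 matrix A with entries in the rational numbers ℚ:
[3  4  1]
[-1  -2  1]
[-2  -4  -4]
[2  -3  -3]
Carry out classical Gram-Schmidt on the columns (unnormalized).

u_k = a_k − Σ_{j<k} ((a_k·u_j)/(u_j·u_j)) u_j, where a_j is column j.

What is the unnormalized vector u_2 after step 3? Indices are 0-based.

Step 1: u_0 = a_0 = (3, -1, -2, 2).
Step 2: u_1 = a_1 − (8/9)·u_0 = (4/3, -10/9, -20/9, -43/9).
Step 3: u_2 = a_2 − (2/9)·u_0 − (211/277)·u_1 = (-189/277, 573/277, -516/277, 54/277).

u_2 = (-189/277, 573/277, -516/277, 54/277)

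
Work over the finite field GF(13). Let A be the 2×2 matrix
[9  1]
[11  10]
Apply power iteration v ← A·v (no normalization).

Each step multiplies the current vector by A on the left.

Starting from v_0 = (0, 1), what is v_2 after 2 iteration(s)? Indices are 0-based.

v_0 = (0, 1).
v_1 = A·v_0 = (1, 10).
v_2 = A·v_1 = (6, 7).

v_2 = (6, 7)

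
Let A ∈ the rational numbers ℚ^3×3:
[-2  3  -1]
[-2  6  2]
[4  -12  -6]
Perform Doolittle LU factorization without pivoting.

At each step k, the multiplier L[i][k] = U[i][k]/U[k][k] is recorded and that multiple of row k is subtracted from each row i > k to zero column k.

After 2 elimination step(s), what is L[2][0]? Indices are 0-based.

L[2][0] = -2

Step 1: pivot at (0,0) is -2.
  row1 ← row1 − (1)·row0  ⇒  L[1][0]=1, U row1=(0, 3, 3)
  row2 ← row2 − (-2)·row0  ⇒  L[2][0]=-2, U row2=(0, -6, -8)
Step 2: pivot at (1,1) is 3.
  row2 ← row2 − (-2)·row1  ⇒  L[2][1]=-2, U row2=(0, 0, -2)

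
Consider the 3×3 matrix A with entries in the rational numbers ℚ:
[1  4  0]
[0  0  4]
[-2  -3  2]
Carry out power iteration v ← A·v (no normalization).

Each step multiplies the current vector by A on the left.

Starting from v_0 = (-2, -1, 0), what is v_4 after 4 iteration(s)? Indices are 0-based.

v_0 = (-2, -1, 0).
v_1 = A·v_0 = (-6, 0, 7).
v_2 = A·v_1 = (-6, 28, 26).
v_3 = A·v_2 = (106, 104, -20).
v_4 = A·v_3 = (522, -80, -564).

v_4 = (522, -80, -564)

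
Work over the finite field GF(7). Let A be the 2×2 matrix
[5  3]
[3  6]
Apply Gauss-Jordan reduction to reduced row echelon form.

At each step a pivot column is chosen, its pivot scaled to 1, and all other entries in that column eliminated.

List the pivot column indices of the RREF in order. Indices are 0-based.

pivot columns: 0

pivot(0,0)=5: scale R0 → (1, 2)
  clear (1,0): R1 −= (3)R0 → (0, 0)
col 1: no nonzero at/below row 1; advance.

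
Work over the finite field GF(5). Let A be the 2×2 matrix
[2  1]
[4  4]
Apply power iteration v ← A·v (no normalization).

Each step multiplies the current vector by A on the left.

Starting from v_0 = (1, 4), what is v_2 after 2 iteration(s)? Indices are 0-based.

v_2 = (2, 4)

v_0 = (1, 4).
v_1 = A·v_0 = (1, 0).
v_2 = A·v_1 = (2, 4).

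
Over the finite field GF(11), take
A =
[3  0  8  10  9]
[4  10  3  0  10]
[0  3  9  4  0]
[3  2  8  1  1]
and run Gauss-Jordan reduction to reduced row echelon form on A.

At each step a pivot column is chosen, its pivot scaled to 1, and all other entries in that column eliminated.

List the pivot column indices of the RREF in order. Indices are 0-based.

pivot columns: 0, 1, 2, 3

[1] R0 /= 3  ⇒  (1, 0, 10, 7, 3)
     R1 -= 4·R0  ⇒  (0, 10, 7, 5, 9)
     R3 -= 3·R0  ⇒  (0, 2, 0, 2, 3)
[2] R1 /= 10  ⇒  (0, 1, 4, 6, 2)
     R2 -= 3·R1  ⇒  (0, 0, 8, 8, 5)
     R3 -= 2·R1  ⇒  (0, 0, 3, 1, 10)
[3] R2 /= 8  ⇒  (0, 0, 1, 1, 2)
     R0 -= 10·R2  ⇒  (1, 0, 0, 8, 5)
     R1 -= 4·R2  ⇒  (0, 1, 0, 2, 5)
     R3 -= 3·R2  ⇒  (0, 0, 0, 9, 4)
[4] R3 /= 9  ⇒  (0, 0, 0, 1, 9)
     R0 -= 8·R3  ⇒  (1, 0, 0, 0, 10)
     R1 -= 2·R3  ⇒  (0, 1, 0, 0, 9)
     R2 -= 1·R3  ⇒  (0, 0, 1, 0, 4)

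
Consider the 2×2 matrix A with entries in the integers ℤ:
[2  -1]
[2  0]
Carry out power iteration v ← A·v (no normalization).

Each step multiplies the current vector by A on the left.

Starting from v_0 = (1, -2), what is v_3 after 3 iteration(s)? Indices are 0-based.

v_0 = (1, -2).
v_1 = A·v_0 = (4, 2).
v_2 = A·v_1 = (6, 8).
v_3 = A·v_2 = (4, 12).

v_3 = (4, 12)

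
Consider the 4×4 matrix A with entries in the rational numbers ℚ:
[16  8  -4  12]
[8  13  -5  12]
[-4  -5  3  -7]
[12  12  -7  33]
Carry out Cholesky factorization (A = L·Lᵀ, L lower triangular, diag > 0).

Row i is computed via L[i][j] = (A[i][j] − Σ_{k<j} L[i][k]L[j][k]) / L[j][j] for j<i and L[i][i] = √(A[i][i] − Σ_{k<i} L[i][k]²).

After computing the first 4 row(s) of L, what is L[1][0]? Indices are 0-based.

L[1][0] = 2

Step 1: L[0][0] = √(16) = 4.
  L[1][0] = (8) / L[0][0] = 2.
Step 2: L[1][1] = √(9) = 3.
  L[2][0] = (-4) / L[0][0] = -1.
  L[2][1] = (-3) / L[1][1] = -1.
Step 3: L[2][2] = √(1) = 1.
  L[3][0] = (12) / L[0][0] = 3.
  L[3][1] = (6) / L[1][1] = 2.
  L[3][2] = (-2) / L[2][2] = -2.
Step 4: L[3][3] = √(16) = 4.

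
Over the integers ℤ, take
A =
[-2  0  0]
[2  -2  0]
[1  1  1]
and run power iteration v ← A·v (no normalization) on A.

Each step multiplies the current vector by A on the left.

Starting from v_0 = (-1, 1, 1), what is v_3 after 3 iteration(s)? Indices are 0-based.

v_3 = (8, -32, 7)

v_0 = (-1, 1, 1).
v_1 = A·v_0 = (2, -4, 1).
v_2 = A·v_1 = (-4, 12, -1).
v_3 = A·v_2 = (8, -32, 7).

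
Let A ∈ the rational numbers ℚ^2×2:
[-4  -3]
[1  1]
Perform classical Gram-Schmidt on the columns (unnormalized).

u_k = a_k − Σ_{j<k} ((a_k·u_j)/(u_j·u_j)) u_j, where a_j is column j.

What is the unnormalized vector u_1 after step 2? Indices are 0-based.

Step 1: u_0 = a_0 = (-4, 1).
Step 2: u_1 = a_1 − (13/17)·u_0 = (1/17, 4/17).

u_1 = (1/17, 4/17)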